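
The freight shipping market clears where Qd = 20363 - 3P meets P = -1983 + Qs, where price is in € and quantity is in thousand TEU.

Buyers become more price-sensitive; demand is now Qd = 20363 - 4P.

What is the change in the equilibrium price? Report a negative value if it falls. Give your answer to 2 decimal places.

Before the shock: 20363 - 3P = P + 1983 ⇒ 18380 = 4P ⇒ P = 4595, Q = 6578.
The new curves are Qd = 20363 - 4P (demand) and Qs = P + 1983 (supply).
Equate the new curves: 20363 - 4P = P + 1983, giving 18380 = 5P, P = 3676, Q = 5659.
ΔP = 3676 − 4595 = -919.00.

-919.00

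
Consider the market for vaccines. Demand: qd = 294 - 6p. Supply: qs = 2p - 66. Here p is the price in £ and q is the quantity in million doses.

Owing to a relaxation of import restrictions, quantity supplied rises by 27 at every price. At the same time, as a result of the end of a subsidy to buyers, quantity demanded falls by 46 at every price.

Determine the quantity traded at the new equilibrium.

Before the shock: 294 - 6p = 2p - 66 ⇒ 360 = 8p ⇒ p = 45, q = 24.
With the change applied: demand qd = 248 - 6p, supply qs = 2p - 39.
Setting them equal: 248 - 6p = 2p - 39 → 287 = 8p, so p = 35.875 and q = 32.75.

32.75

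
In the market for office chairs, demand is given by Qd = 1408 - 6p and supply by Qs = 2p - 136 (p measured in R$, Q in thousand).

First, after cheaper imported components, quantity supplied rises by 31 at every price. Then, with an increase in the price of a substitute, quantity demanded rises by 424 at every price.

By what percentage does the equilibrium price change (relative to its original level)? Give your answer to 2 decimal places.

Before the shock: 1408 - 6p = 2p - 136 ⇒ 1544 = 8p ⇒ p = 193, Q = 250.
After the shift, demand is Qd = 1832 - 6p and supply is Qs = 2p - 105.
Setting them equal: 1832 - 6p = 2p - 105 → 1937 = 8p, so p = 242.125 and Q = 379.25.
%Δp = (242.125 − 193) / 193 × 100 = +25.45%.

+25.45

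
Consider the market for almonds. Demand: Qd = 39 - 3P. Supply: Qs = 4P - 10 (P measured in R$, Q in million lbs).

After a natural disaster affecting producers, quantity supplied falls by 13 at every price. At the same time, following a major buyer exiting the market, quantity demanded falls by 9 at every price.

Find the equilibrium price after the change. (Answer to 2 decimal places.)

7.57

Solve the original market: 39 - 3P = 4P - 10, hence P = 7 and Q = 18.
The shock moves the curves to Qd = 30 - 3P and Qs = 4P - 23.
Equate the new curves: 30 - 3P = 4P - 23, giving 53 = 7P, P = 53/7 ≈ 7.5714, Q = 51/7 ≈ 7.2857.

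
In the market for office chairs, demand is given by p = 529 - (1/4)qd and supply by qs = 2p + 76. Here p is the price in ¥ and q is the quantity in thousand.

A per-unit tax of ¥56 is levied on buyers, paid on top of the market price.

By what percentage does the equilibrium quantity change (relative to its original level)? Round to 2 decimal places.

Original equilibrium: 2116 - 4p = 2p + 76 gives 2040 = 6p, so p = 340 and q = 756.
Since buyers pay the price plus the tax, the effective demand curve becomes qd = 1892 - 4p.
Equate the new curves: 1892 - 4p = 2p + 76, giving 1816 = 6p, p = 908/3 ≈ 302.6667, q = 2044/3 ≈ 681.3333.
%Δq = (681.3333 − 756) / 756 × 100 = -9.88%.

-9.88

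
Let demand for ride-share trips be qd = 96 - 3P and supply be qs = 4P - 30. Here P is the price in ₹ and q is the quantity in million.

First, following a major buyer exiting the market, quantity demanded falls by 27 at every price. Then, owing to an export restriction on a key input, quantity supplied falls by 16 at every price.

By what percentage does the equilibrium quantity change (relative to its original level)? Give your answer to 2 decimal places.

-53.06

Before the shock: 96 - 3P = 4P - 30 ⇒ 126 = 7P ⇒ P = 18, q = 42.
The shock moves the curves to qd = 69 - 3P and qs = 4P - 46.
Equate the new curves: 69 - 3P = 4P - 46, giving 115 = 7P, P = 115/7 ≈ 16.4286, q = 138/7 ≈ 19.7143.
%Δq = (19.7143 − 42) / 42 × 100 = -53.06%.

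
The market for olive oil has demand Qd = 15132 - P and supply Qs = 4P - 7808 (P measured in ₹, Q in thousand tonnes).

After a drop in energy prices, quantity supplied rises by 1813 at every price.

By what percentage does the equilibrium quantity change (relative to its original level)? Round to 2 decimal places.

+3.44

Solve the original market: 15132 - P = 4P - 7808, hence P = 4588 and Q = 10544.
The new curves are Qd = 15132 - P (demand) and Qs = 4P - 5995 (supply).
Clearing the new market: 15132 - P = 4P - 5995, so P = 4225.4 and Q = 10906.6.
%ΔQ = (10906.6 − 10544) / 10544 × 100 = +3.44%.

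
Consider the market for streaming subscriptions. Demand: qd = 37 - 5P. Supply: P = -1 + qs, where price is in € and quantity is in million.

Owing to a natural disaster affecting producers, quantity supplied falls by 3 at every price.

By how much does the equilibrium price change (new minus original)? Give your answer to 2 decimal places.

Before the shock: 37 - 5P = P + 1 ⇒ 36 = 6P ⇒ P = 6, q = 7.
With the change applied: demand qd = 37 - 5P, supply qs = P - 2.
Equate the new curves: 37 - 5P = P - 2, giving 39 = 6P, P = 6.5, q = 4.5.
ΔP = 6.5 − 6 = +0.50.

+0.50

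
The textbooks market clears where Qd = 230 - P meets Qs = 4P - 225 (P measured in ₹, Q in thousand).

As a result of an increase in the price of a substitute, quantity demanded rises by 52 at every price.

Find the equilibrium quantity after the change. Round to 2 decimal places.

Original equilibrium: 230 - P = 4P - 225 gives 455 = 5P, so P = 91 and Q = 139.
With the change applied: demand Qd = 282 - P, supply Qs = 4P - 225.
Setting them equal: 282 - P = 4P - 225 → 507 = 5P, so P = 101.4 and Q = 180.6.

180.60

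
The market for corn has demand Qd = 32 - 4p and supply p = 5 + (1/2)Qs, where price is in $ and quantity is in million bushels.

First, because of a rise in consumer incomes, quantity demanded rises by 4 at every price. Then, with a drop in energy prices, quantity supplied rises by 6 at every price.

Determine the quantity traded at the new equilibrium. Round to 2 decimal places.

9.33

Original equilibrium: 32 - 4p = 2p - 10 gives 42 = 6p, so p = 7 and Q = 4.
The shock moves the curves to Qd = 36 - 4p and Qs = 2p - 4.
Setting them equal: 36 - 4p = 2p - 4 → 40 = 6p, so p = 20/3 ≈ 6.6667 and Q = 28/3 ≈ 9.3333.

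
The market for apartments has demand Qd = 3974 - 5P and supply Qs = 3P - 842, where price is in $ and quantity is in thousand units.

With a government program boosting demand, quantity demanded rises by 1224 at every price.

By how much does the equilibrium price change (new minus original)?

Original equilibrium: 3974 - 5P = 3P - 842 gives 4816 = 8P, so P = 602 and Q = 964.
With the change applied: demand Qd = 5198 - 5P, supply Qs = 3P - 842.
Equate the new curves: 5198 - 5P = 3P - 842, giving 6040 = 8P, P = 755, Q = 1423.
ΔP = 755 − 602 = +153.

+153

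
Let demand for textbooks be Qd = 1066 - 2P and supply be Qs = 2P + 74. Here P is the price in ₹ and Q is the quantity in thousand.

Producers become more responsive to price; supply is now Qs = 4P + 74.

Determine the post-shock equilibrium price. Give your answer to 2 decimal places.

165.33

Initially, 1066 - 2P = 2P + 74, so 992 = 4P and P = 248, Q = 570.
After the shift, demand is Qd = 1066 - 2P and supply is Qs = 4P + 74.
New equilibrium: 1066 - 2P = 4P + 74 ⇒ 992 = 6P ⇒ P = 496/3 ≈ 165.3333, Q = 2206/3 ≈ 735.3333.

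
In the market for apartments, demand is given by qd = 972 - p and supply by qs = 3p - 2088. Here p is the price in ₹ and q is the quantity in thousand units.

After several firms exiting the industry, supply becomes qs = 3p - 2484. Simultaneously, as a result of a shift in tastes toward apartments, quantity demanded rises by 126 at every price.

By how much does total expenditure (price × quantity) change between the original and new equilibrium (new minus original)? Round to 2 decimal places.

Original equilibrium: 972 - p = 3p - 2088 gives 3060 = 4p, so p = 765 and q = 207.
The new curves are qd = 1098 - p (demand) and qs = 3p - 2484 (supply).
Clearing the new market: 1098 - p = 3p - 2484, so p = 895.5 and q = 202.5.
Expenditure moves from 765×207 = 158355 to 895.5×202.5 = 181338.75; change = +22983.75.

+22983.75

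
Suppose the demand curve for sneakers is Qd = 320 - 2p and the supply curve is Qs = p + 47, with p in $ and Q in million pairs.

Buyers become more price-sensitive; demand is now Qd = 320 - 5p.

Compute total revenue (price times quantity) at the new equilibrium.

Initially, 320 - 2p = p + 47, so 273 = 3p and p = 91, Q = 138.
The new curves are Qd = 320 - 5p (demand) and Qs = p + 47 (supply).
Setting them equal: 320 - 5p = p + 47 → 273 = 6p, so p = 45.5 and Q = 92.5.
New expenditure = 45.5 × 92.5 = 4208.75.

4208.75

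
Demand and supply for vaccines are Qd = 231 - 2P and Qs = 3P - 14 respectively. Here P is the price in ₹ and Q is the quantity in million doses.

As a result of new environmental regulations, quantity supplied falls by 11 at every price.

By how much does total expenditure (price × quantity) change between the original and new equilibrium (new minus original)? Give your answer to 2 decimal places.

+67.32

Solve the original market: 231 - 2P = 3P - 14, hence P = 49 and Q = 133.
The shock moves the curves to Qd = 231 - 2P and Qs = 3P - 25.
Equate the new curves: 231 - 2P = 3P - 25, giving 256 = 5P, P = 51.2, Q = 128.6.
Expenditure moves from 49×133 = 6517 to 51.2×128.6 = 6584.32; change = +67.32.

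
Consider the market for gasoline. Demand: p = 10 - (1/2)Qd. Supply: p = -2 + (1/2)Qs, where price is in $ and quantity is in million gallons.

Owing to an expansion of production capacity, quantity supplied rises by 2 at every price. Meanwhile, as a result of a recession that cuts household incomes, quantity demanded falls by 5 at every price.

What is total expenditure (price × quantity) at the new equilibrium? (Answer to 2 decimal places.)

Initially, 20 - 2p = 2p + 4, so 16 = 4p and p = 4, Q = 12.
The shock moves the curves to Qd = 15 - 2p and Qs = 2p + 6.
Clearing the new market: 15 - 2p = 2p + 6, so p = 2.25 and Q = 10.5.
New expenditure = 2.25 × 10.5 = 23.63.

23.63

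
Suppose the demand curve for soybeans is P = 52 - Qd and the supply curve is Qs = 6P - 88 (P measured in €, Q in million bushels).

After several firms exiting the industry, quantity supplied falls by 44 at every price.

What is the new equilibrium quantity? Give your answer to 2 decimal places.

25.71

Original equilibrium: 52 - P = 6P - 88 gives 140 = 7P, so P = 20 and Q = 32.
With the change applied: demand Qd = 52 - P, supply Qs = 6P - 132.
Equate the new curves: 52 - P = 6P - 132, giving 184 = 7P, P = 184/7 ≈ 26.2857, Q = 180/7 ≈ 25.7143.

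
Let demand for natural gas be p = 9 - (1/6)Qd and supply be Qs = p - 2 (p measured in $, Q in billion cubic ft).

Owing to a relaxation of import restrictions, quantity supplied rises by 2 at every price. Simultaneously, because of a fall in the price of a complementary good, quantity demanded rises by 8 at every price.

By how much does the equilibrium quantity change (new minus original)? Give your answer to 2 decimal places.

+2.86

Before the shock: 54 - 6p = p - 2 ⇒ 56 = 7p ⇒ p = 8, Q = 6.
The new curves are Qd = 62 - 6p (demand) and Qs = p (supply).
New equilibrium: 62 - 6p = p ⇒ 62 = 7p ⇒ p = 62/7 ≈ 8.8571, Q = 62/7 ≈ 8.8571.
ΔQ = 8.8571 − 6 = +2.86.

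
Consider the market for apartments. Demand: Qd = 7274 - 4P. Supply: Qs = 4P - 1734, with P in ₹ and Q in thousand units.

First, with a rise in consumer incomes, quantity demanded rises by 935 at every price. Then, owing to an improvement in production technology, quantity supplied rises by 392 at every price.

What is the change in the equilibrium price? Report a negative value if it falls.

+67.875

Solve the original market: 7274 - 4P = 4P - 1734, hence P = 1126 and Q = 2770.
After the shift, demand is Qd = 8209 - 4P and supply is Qs = 4P - 1342.
Equate the new curves: 8209 - 4P = 4P - 1342, giving 9551 = 8P, P = 1193.875, Q = 3433.5.
ΔP = 1193.875 − 1126 = +67.875.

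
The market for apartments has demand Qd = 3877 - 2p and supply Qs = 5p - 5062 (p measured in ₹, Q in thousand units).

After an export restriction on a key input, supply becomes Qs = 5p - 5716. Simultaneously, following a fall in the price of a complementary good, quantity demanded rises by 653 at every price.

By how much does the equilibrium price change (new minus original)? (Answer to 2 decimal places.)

Solve the original market: 3877 - 2p = 5p - 5062, hence p = 1277 and Q = 1323.
The new curves are Qd = 4530 - 2p (demand) and Qs = 5p - 5716 (supply).
Setting them equal: 4530 - 2p = 5p - 5716 → 10246 = 7p, so p = 10246/7 ≈ 1463.7143 and Q = 11218/7 ≈ 1602.5714.
Δp = 1463.7143 − 1277 = +186.71.

+186.71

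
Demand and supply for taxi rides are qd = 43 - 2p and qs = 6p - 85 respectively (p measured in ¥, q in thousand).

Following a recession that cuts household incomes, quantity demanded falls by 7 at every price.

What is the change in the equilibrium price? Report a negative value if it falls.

-0.875

Original equilibrium: 43 - 2p = 6p - 85 gives 128 = 8p, so p = 16 and q = 11.
After the shift, demand is qd = 36 - 2p and supply is qs = 6p - 85.
Setting them equal: 36 - 2p = 6p - 85 → 121 = 8p, so p = 15.125 and q = 5.75.
Δp = 15.125 − 16 = -0.875.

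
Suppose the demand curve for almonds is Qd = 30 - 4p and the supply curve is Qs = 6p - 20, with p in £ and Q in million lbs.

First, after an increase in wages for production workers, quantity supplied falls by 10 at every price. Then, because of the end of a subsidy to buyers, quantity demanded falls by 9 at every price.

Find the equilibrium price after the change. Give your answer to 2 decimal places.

5.10

Solve the original market: 30 - 4p = 6p - 20, hence p = 5 and Q = 10.
The new curves are Qd = 21 - 4p (demand) and Qs = 6p - 30 (supply).
New equilibrium: 21 - 4p = 6p - 30 ⇒ 51 = 10p ⇒ p = 5.1, Q = 0.6.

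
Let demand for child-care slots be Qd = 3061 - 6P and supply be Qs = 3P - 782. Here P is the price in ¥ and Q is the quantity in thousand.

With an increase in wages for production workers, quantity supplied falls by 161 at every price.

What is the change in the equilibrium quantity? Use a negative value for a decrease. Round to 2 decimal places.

-107.33

Before the shock: 3061 - 6P = 3P - 782 ⇒ 3843 = 9P ⇒ P = 427, Q = 499.
With the change applied: demand Qd = 3061 - 6P, supply Qs = 3P - 943.
Clearing the new market: 3061 - 6P = 3P - 943, so P = 4004/9 ≈ 444.8889 and Q = 1175/3 ≈ 391.6667.
ΔQ = 391.6667 − 499 = -107.33.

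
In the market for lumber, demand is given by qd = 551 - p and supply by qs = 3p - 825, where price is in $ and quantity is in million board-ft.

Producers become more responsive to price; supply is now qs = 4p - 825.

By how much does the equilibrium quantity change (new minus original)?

Initially, 551 - p = 3p - 825, so 1376 = 4p and p = 344, q = 207.
The new curves are qd = 551 - p (demand) and qs = 4p - 825 (supply).
Equate the new curves: 551 - p = 4p - 825, giving 1376 = 5p, p = 275.2, q = 275.8.
Δq = 275.8 − 207 = +68.8.

+68.8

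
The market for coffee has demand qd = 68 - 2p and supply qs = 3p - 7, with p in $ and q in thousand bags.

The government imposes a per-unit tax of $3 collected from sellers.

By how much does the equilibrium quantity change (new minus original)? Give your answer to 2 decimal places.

Original equilibrium: 68 - 2p = 3p - 7 gives 75 = 5p, so p = 15 and q = 38.
Since sellers keep the price net of the tax, the effective supply curve becomes qs = 3p - 16.
Setting them equal: 68 - 2p = 3p - 16 → 84 = 5p, so p = 16.8 and q = 34.4.
Δq = 34.4 − 38 = -3.60.

-3.60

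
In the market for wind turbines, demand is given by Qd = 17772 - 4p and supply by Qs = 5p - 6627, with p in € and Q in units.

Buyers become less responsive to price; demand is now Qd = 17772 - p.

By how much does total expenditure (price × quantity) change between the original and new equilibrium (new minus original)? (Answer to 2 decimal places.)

Original equilibrium: 17772 - 4p = 5p - 6627 gives 24399 = 9p, so p = 2711 and Q = 6928.
With the change applied: demand Qd = 17772 - p, supply Qs = 5p - 6627.
Clearing the new market: 17772 - p = 5p - 6627, so p = 4066.5 and Q = 13705.5.
Expenditure moves from 2711×6928 = 18781808 to 4066.5×13705.5 = 55733415.75; change = +36951607.75.

+36951607.75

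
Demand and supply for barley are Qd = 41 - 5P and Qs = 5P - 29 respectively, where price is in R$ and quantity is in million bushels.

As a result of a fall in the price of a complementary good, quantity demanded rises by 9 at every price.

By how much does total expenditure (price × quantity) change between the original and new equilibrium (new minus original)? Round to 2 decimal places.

Original equilibrium: 41 - 5P = 5P - 29 gives 70 = 10P, so P = 7 and Q = 6.
After the shift, demand is Qd = 50 - 5P and supply is Qs = 5P - 29.
Clearing the new market: 50 - 5P = 5P - 29, so P = 7.9 and Q = 10.5.
Expenditure moves from 7×6 = 42 to 7.9×10.5 = 82.95; change = +40.95.

+40.95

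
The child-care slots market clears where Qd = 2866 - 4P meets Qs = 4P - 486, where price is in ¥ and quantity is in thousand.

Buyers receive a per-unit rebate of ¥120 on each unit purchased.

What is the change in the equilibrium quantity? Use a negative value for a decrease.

+240

Original equilibrium: 2866 - 4P = 4P - 486 gives 3352 = 8P, so P = 419 and Q = 1190.
Since buyers' out-of-pocket price is the market price minus the rebate, the effective demand curve becomes Qd = 3346 - 4P.
Equate the new curves: 3346 - 4P = 4P - 486, giving 3832 = 8P, P = 479, Q = 1430.
ΔQ = 1430 − 1190 = +240.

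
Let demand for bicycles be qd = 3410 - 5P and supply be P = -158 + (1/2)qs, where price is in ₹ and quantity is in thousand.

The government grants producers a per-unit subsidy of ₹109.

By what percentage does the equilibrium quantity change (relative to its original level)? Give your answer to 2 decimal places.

Initially, 3410 - 5P = 2P + 316, so 3094 = 7P and P = 442, q = 1200.
Since sellers receive the price plus the subsidy, the effective supply curve becomes qs = 2P + 534.
New equilibrium: 3410 - 5P = 2P + 534 ⇒ 2876 = 7P ⇒ P = 2876/7 ≈ 410.8571, q = 9490/7 ≈ 1355.7143.
%Δq = (1355.7143 − 1200) / 1200 × 100 = +12.98%.

+12.98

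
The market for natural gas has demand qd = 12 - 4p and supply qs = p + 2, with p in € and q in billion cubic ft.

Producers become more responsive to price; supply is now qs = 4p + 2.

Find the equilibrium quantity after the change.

Solve the original market: 12 - 4p = p + 2, hence p = 2 and q = 4.
The shock moves the curves to qd = 12 - 4p and qs = 4p + 2.
New equilibrium: 12 - 4p = 4p + 2 ⇒ 10 = 8p ⇒ p = 1.25, q = 7.

7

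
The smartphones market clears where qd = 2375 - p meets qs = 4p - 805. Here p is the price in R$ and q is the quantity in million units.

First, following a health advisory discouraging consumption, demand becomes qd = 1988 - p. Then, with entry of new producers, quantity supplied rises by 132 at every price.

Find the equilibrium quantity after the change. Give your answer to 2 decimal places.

1455.80

Before the shock: 2375 - p = 4p - 805 ⇒ 3180 = 5p ⇒ p = 636, q = 1739.
The shock moves the curves to qd = 1988 - p and qs = 4p - 673.
Equate the new curves: 1988 - p = 4p - 673, giving 2661 = 5p, p = 532.2, q = 1455.8.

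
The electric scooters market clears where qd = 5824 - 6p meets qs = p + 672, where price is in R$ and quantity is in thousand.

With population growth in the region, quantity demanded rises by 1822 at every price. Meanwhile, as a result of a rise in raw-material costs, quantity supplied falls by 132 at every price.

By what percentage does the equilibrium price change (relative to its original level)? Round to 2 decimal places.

+37.93

Before the shock: 5824 - 6p = p + 672 ⇒ 5152 = 7p ⇒ p = 736, q = 1408.
The shock moves the curves to qd = 7646 - 6p and qs = p + 540.
New equilibrium: 7646 - 6p = p + 540 ⇒ 7106 = 7p ⇒ p = 7106/7 ≈ 1015.1429, q = 10886/7 ≈ 1555.1429.
%Δp = (1015.1429 − 736) / 736 × 100 = +37.93%.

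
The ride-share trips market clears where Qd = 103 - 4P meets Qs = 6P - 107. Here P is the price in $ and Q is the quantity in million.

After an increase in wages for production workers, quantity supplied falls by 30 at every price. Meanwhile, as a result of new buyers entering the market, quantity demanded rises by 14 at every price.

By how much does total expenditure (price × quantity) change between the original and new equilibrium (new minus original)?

Original equilibrium: 103 - 4P = 6P - 107 gives 210 = 10P, so P = 21 and Q = 19.
With the change applied: demand Qd = 117 - 4P, supply Qs = 6P - 137.
New equilibrium: 117 - 4P = 6P - 137 ⇒ 254 = 10P ⇒ P = 25.4, Q = 15.4.
Expenditure moves from 21×19 = 399 to 25.4×15.4 = 391.16; change = -7.84.

-7.84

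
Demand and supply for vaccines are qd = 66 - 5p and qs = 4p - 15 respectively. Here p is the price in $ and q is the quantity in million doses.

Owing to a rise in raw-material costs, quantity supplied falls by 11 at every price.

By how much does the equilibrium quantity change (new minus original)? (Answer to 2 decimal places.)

Original equilibrium: 66 - 5p = 4p - 15 gives 81 = 9p, so p = 9 and q = 21.
With the change applied: demand qd = 66 - 5p, supply qs = 4p - 26.
Setting them equal: 66 - 5p = 4p - 26 → 92 = 9p, so p = 92/9 ≈ 10.2222 and q = 134/9 ≈ 14.8889.
Δq = 14.8889 − 21 = -6.11.

-6.11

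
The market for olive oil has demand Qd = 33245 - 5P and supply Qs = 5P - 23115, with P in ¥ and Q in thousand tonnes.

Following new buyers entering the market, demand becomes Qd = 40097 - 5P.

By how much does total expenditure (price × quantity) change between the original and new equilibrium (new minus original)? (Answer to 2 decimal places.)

+25126969.20

Original equilibrium: 33245 - 5P = 5P - 23115 gives 56360 = 10P, so P = 5636 and Q = 5065.
After the shift, demand is Qd = 40097 - 5P and supply is Qs = 5P - 23115.
Clearing the new market: 40097 - 5P = 5P - 23115, so P = 6321.2 and Q = 8491.
Expenditure moves from 5636×5065 = 28546340 to 6321.2×8491 = 53673309.2; change = +25126969.20.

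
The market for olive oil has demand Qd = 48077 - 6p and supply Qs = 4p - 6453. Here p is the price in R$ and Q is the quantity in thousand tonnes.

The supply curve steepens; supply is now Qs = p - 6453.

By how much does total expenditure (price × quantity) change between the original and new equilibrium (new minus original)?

-73337397

Original equilibrium: 48077 - 6p = 4p - 6453 gives 54530 = 10p, so p = 5453 and Q = 15359.
The new curves are Qd = 48077 - 6p (demand) and Qs = p - 6453 (supply).
New equilibrium: 48077 - 6p = p - 6453 ⇒ 54530 = 7p ⇒ p = 7790, Q = 1337.
Expenditure moves from 5453×15359 = 83752627 to 7790×1337 = 10415230; change = -73337397.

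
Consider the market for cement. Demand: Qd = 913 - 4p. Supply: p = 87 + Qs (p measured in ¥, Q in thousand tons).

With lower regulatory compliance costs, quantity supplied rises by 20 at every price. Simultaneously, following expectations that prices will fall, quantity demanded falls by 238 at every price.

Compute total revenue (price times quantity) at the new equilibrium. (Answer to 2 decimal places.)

Initially, 913 - 4p = p - 87, so 1000 = 5p and p = 200, Q = 113.
The new curves are Qd = 675 - 4p (demand) and Qs = p - 67 (supply).
Setting them equal: 675 - 4p = p - 67 → 742 = 5p, so p = 148.4 and Q = 81.4.
New expenditure = 148.4 × 81.4 = 12079.76.

12079.76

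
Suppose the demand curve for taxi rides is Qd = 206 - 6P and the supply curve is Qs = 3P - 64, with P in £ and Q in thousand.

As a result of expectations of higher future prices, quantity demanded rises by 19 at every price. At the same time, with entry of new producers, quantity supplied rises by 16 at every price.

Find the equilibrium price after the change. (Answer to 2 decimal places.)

30.33

Original equilibrium: 206 - 6P = 3P - 64 gives 270 = 9P, so P = 30 and Q = 26.
The new curves are Qd = 225 - 6P (demand) and Qs = 3P - 48 (supply).
Setting them equal: 225 - 6P = 3P - 48 → 273 = 9P, so P = 91/3 ≈ 30.3333 and Q = 43.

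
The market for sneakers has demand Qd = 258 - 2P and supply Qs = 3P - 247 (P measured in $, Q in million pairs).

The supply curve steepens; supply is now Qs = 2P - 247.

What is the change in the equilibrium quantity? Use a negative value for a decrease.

Original equilibrium: 258 - 2P = 3P - 247 gives 505 = 5P, so P = 101 and Q = 56.
The shock moves the curves to Qd = 258 - 2P and Qs = 2P - 247.
New equilibrium: 258 - 2P = 2P - 247 ⇒ 505 = 4P ⇒ P = 126.25, Q = 5.5.
ΔQ = 5.5 − 56 = -50.5.

-50.5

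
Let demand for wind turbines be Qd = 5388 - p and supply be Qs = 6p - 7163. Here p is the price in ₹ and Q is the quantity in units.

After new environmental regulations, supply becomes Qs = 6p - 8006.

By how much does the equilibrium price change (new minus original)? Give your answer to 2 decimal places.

Original equilibrium: 5388 - p = 6p - 7163 gives 12551 = 7p, so p = 1793 and Q = 3595.
The new curves are Qd = 5388 - p (demand) and Qs = 6p - 8006 (supply).
Setting them equal: 5388 - p = 6p - 8006 → 13394 = 7p, so p = 13394/7 ≈ 1913.4286 and Q = 24322/7 ≈ 3474.5714.
Δp = 1913.4286 − 1793 = +120.43.

+120.43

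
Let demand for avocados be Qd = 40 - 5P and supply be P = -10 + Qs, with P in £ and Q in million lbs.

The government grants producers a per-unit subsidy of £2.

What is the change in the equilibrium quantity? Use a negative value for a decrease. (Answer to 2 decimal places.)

Original equilibrium: 40 - 5P = P + 10 gives 30 = 6P, so P = 5 and Q = 15.
Since sellers receive the price plus the subsidy, the effective supply curve becomes Qs = P + 12.
Setting them equal: 40 - 5P = P + 12 → 28 = 6P, so P = 14/3 ≈ 4.6667 and Q = 50/3 ≈ 16.6667.
ΔQ = 16.6667 − 15 = +1.67.

+1.67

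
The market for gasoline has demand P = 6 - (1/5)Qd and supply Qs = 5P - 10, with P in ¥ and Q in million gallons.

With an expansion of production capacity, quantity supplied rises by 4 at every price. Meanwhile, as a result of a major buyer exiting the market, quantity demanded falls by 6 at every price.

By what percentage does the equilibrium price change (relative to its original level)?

Solve the original market: 30 - 5P = 5P - 10, hence P = 4 and Q = 10.
With the change applied: demand Qd = 24 - 5P, supply Qs = 5P - 6.
Equate the new curves: 24 - 5P = 5P - 6, giving 30 = 10P, P = 3, Q = 9.
%ΔP = (3 − 4) / 4 × 100 = -25%.

-25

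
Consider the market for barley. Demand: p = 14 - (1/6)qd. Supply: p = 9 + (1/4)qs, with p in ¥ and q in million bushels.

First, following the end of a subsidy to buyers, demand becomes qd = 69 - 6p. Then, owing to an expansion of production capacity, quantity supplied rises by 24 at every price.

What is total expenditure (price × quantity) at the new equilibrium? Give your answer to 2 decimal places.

Solve the original market: 84 - 6p = 4p - 36, hence p = 12 and q = 12.
After the shift, demand is qd = 69 - 6p and supply is qs = 4p - 12.
Setting them equal: 69 - 6p = 4p - 12 → 81 = 10p, so p = 8.1 and q = 20.4.
New expenditure = 8.1 × 20.4 = 165.24.

165.24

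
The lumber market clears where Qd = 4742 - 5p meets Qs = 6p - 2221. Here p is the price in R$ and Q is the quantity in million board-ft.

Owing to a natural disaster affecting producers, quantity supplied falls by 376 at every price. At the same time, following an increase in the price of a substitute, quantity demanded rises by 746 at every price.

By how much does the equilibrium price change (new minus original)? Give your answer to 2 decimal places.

+102.00

Original equilibrium: 4742 - 5p = 6p - 2221 gives 6963 = 11p, so p = 633 and Q = 1577.
The shock moves the curves to Qd = 5488 - 5p and Qs = 6p - 2597.
Equate the new curves: 5488 - 5p = 6p - 2597, giving 8085 = 11p, p = 735, Q = 1813.
Δp = 735 − 633 = +102.00.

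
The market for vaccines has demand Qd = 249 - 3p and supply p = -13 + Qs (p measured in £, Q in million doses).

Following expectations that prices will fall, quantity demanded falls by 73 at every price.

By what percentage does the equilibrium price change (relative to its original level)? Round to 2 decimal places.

-30.93

Initially, 249 - 3p = p + 13, so 236 = 4p and p = 59, Q = 72.
The new curves are Qd = 176 - 3p (demand) and Qs = p + 13 (supply).
Setting them equal: 176 - 3p = p + 13 → 163 = 4p, so p = 40.75 and Q = 53.75.
%Δp = (40.75 − 59) / 59 × 100 = -30.93%.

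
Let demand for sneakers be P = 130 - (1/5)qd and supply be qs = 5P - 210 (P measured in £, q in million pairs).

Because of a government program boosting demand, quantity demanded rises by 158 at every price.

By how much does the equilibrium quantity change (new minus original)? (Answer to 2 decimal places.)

+79.00

Initially, 650 - 5P = 5P - 210, so 860 = 10P and P = 86, q = 220.
The new curves are qd = 808 - 5P (demand) and qs = 5P - 210 (supply).
Equate the new curves: 808 - 5P = 5P - 210, giving 1018 = 10P, P = 101.8, q = 299.
Δq = 299 − 220 = +79.00.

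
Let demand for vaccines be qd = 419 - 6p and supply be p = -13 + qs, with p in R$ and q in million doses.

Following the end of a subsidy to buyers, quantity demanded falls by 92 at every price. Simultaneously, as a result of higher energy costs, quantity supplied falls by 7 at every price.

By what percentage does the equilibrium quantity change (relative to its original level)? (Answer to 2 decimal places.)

-26.96

Initially, 419 - 6p = p + 13, so 406 = 7p and p = 58, q = 71.
After the shift, demand is qd = 327 - 6p and supply is qs = p + 6.
Setting them equal: 327 - 6p = p + 6 → 321 = 7p, so p = 321/7 ≈ 45.8571 and q = 363/7 ≈ 51.8571.
%Δq = (51.8571 − 71) / 71 × 100 = -26.96%.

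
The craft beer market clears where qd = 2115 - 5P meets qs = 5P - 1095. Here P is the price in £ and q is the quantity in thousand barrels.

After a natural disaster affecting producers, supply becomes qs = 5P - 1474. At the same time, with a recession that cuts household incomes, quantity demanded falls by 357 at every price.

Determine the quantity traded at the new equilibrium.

Before the shock: 2115 - 5P = 5P - 1095 ⇒ 3210 = 10P ⇒ P = 321, q = 510.
With the change applied: demand qd = 1758 - 5P, supply qs = 5P - 1474.
New equilibrium: 1758 - 5P = 5P - 1474 ⇒ 3232 = 10P ⇒ P = 323.2, q = 142.

142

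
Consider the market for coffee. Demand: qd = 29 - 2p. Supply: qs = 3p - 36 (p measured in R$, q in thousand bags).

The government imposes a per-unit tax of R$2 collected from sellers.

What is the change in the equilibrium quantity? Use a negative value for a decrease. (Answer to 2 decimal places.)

-2.40

Solve the original market: 29 - 2p = 3p - 36, hence p = 13 and q = 3.
Since sellers keep the price net of the tax, the effective supply curve becomes qs = 3p - 42.
Setting them equal: 29 - 2p = 3p - 42 → 71 = 5p, so p = 14.2 and q = 0.6.
Δq = 0.6 − 3 = -2.40.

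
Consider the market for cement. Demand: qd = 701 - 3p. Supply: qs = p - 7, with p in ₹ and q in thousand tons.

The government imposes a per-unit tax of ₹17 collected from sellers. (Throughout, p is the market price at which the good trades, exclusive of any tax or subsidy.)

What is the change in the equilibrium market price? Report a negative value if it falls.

Solve the original market: 701 - 3p = p - 7, hence p = 177 and q = 170.
Since sellers keep the price net of the tax, the effective supply curve becomes qs = p - 24.
Equate the new curves: 701 - 3p = p - 24, giving 725 = 4p, p = 181.25, q = 157.25.
Δp = 181.25 − 177 = +4.25.

+4.25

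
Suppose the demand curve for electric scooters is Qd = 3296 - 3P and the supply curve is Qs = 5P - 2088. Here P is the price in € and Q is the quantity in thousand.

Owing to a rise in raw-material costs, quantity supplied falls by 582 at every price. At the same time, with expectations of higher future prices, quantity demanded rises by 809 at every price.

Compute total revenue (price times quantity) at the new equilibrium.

Original equilibrium: 3296 - 3P = 5P - 2088 gives 5384 = 8P, so P = 673 and Q = 1277.
After the shift, demand is Qd = 4105 - 3P and supply is Qs = 5P - 2670.
Clearing the new market: 4105 - 3P = 5P - 2670, so P = 846.875 and Q = 1564.375.
New expenditure = 846.875 × 1564.375 = 1324830.078125.

1324830.078125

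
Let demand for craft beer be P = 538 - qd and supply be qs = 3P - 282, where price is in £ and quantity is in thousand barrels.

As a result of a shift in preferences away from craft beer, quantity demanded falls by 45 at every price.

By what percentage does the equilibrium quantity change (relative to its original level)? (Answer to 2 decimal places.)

Before the shock: 538 - P = 3P - 282 ⇒ 820 = 4P ⇒ P = 205, q = 333.
The new curves are qd = 493 - P (demand) and qs = 3P - 282 (supply).
Clearing the new market: 493 - P = 3P - 282, so P = 193.75 and q = 299.25.
%Δq = (299.25 − 333) / 333 × 100 = -10.14%.

-10.14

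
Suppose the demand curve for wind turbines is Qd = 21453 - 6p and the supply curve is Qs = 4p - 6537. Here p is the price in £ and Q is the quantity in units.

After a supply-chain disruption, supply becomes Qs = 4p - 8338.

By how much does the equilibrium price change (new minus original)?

Initially, 21453 - 6p = 4p - 6537, so 27990 = 10p and p = 2799, Q = 4659.
The new curves are Qd = 21453 - 6p (demand) and Qs = 4p - 8338 (supply).
New equilibrium: 21453 - 6p = 4p - 8338 ⇒ 29791 = 10p ⇒ p = 2979.1, Q = 3578.4.
Δp = 2979.1 − 2799 = +180.1.

+180.1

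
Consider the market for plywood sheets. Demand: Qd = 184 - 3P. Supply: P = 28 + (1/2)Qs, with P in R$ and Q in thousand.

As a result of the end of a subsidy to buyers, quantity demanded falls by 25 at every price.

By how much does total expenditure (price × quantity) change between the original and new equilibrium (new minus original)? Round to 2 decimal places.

-630.00

Original equilibrium: 184 - 3P = 2P - 56 gives 240 = 5P, so P = 48 and Q = 40.
After the shift, demand is Qd = 159 - 3P and supply is Qs = 2P - 56.
Setting them equal: 159 - 3P = 2P - 56 → 215 = 5P, so P = 43 and Q = 30.
Expenditure moves from 48×40 = 1920 to 43×30 = 1290; change = -630.00.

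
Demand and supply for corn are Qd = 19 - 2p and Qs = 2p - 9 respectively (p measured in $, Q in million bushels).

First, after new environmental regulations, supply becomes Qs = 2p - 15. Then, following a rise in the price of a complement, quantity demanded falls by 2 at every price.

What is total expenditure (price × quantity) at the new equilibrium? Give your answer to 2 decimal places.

8.00

Initially, 19 - 2p = 2p - 9, so 28 = 4p and p = 7, Q = 5.
The shock moves the curves to Qd = 17 - 2p and Qs = 2p - 15.
Clearing the new market: 17 - 2p = 2p - 15, so p = 8 and Q = 1.
New expenditure = 8 × 1 = 8.00.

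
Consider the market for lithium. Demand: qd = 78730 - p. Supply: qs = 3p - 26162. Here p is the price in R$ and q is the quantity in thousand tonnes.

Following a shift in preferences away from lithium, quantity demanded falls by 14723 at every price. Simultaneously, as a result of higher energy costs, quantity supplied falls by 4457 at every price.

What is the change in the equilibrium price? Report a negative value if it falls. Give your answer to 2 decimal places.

-2566.50

Original equilibrium: 78730 - p = 3p - 26162 gives 104892 = 4p, so p = 26223 and q = 52507.
With the change applied: demand qd = 64007 - p, supply qs = 3p - 30619.
Setting them equal: 64007 - p = 3p - 30619 → 94626 = 4p, so p = 23656.5 and q = 40350.5.
Δp = 23656.5 − 26223 = -2566.50.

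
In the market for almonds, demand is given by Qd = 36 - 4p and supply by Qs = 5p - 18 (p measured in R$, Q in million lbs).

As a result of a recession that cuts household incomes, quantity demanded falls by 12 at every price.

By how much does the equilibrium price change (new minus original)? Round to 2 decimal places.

-1.33

Solve the original market: 36 - 4p = 5p - 18, hence p = 6 and Q = 12.
After the shift, demand is Qd = 24 - 4p and supply is Qs = 5p - 18.
Equate the new curves: 24 - 4p = 5p - 18, giving 42 = 9p, p = 14/3 ≈ 4.6667, Q = 16/3 ≈ 5.3333.
Δp = 4.6667 − 6 = -1.33.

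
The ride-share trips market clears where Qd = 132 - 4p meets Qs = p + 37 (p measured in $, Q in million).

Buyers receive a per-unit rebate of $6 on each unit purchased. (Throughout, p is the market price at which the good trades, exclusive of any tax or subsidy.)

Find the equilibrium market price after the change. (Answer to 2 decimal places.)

Before the shock: 132 - 4p = p + 37 ⇒ 95 = 5p ⇒ p = 19, Q = 56.
Since buyers' out-of-pocket price is the market price minus the rebate, the effective demand curve becomes Qd = 156 - 4p.
Equate the new curves: 156 - 4p = p + 37, giving 119 = 5p, p = 23.8, Q = 60.8.

23.80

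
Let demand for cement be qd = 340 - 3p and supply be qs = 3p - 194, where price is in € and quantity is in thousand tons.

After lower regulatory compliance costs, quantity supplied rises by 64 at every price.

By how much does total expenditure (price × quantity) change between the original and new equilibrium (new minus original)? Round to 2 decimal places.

+1728.00

Initially, 340 - 3p = 3p - 194, so 534 = 6p and p = 89, q = 73.
After the shift, demand is qd = 340 - 3p and supply is qs = 3p - 130.
Setting them equal: 340 - 3p = 3p - 130 → 470 = 6p, so p = 235/3 ≈ 78.3333 and q = 105.
Expenditure moves from 89×73 = 6497 to 78.3333×105 = 8225; change = +1728.00.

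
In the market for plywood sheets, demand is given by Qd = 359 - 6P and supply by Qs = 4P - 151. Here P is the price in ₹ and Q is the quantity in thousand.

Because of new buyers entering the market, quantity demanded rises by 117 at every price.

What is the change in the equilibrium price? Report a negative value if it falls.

Solve the original market: 359 - 6P = 4P - 151, hence P = 51 and Q = 53.
The new curves are Qd = 476 - 6P (demand) and Qs = 4P - 151 (supply).
New equilibrium: 476 - 6P = 4P - 151 ⇒ 627 = 10P ⇒ P = 62.7, Q = 99.8.
ΔP = 62.7 − 51 = +11.7.

+11.7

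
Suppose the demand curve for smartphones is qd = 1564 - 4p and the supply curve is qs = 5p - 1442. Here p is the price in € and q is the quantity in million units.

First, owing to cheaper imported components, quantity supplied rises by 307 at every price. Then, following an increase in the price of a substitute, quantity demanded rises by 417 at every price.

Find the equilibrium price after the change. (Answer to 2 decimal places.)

346.22

Solve the original market: 1564 - 4p = 5p - 1442, hence p = 334 and q = 228.
The shock moves the curves to qd = 1981 - 4p and qs = 5p - 1135.
Equate the new curves: 1981 - 4p = 5p - 1135, giving 3116 = 9p, p = 3116/9 ≈ 346.2222, q = 5365/9 ≈ 596.1111.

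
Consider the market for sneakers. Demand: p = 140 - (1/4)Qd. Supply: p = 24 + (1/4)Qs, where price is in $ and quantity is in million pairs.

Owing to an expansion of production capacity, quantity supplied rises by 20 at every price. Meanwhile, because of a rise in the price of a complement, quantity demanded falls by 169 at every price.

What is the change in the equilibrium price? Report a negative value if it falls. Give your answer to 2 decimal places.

-23.63

Initially, 560 - 4p = 4p - 96, so 656 = 8p and p = 82, Q = 232.
After the shift, demand is Qd = 391 - 4p and supply is Qs = 4p - 76.
Clearing the new market: 391 - 4p = 4p - 76, so p = 58.375 and Q = 157.5.
Δp = 58.375 − 82 = -23.63.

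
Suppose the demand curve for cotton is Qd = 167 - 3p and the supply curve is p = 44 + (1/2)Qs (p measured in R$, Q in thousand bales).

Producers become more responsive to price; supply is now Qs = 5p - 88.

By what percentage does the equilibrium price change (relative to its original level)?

-37.5

Original equilibrium: 167 - 3p = 2p - 88 gives 255 = 5p, so p = 51 and Q = 14.
With the change applied: demand Qd = 167 - 3p, supply Qs = 5p - 88.
Equate the new curves: 167 - 3p = 5p - 88, giving 255 = 8p, p = 31.875, Q = 71.375.
%Δp = (31.875 − 51) / 51 × 100 = -37.5%.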